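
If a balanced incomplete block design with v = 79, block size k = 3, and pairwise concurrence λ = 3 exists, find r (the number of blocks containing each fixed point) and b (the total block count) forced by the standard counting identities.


Any 2-(v, k, λ) BIBD satisfies two necessary conditions:
  (i)  Each point sits in r blocks, and counting incidences through any fixed point gives r(k − 1) = λ(v − 1), so r = λ(v − 1)/(k − 1).
  (ii) Total incidences bk = vr, so b = vr/k.
Step 1: r = λ(v − 1)/(k − 1) = 3·(79 − 1)/(3 − 1) = 3·78/2 = 234/2 = 117.
Step 2: b = vr/k = 79·117/3 = 9243/3 = 3081.
Check integrality: r = 117 ∈ Z ✓, b = 3081 ∈ Z ✓.
(These identities are necessary conditions: they determine r and b for any design with these parameters, but do not by themselves prove that one exists.)

r = 117, b = 3081.


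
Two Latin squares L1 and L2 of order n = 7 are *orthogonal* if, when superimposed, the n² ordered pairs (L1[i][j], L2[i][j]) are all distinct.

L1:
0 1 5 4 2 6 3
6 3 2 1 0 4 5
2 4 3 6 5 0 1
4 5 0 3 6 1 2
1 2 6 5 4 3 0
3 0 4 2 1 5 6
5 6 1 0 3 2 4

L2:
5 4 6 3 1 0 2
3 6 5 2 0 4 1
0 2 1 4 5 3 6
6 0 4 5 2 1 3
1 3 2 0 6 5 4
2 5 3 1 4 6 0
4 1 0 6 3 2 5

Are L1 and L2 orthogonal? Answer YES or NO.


Form the n² = 49 superimposed pairs (L1[i][j], L2[i][j]), row by row (rows and columns indexed from 0):
row 0: (0,5) (1,4) (5,6) (4,3) (2,1) (6,0) (3,2)
row 1: (6,3) (3,6) (2,5) (1,2) (0,0) (4,4) (5,1)
row 2: (2,0) (4,2) (3,1) (6,4) (5,5) (0,3) (1,6)
row 3: (4,6) (5,0) (0,4) (3,5) (6,2) (1,1) (2,3)
row 4: (1,1) (2,3) (6,2) (5,0) (4,6) (3,5) (0,4)
row 5: (3,2) (0,5) (4,3) (2,1) (1,4) (5,6) (6,0)
row 6: (5,4) (6,1) (1,0) (0,6) (3,3) (2,2) (4,5)
Orthogonality requires all 49 pairs distinct.
But the pair (1,1) repeats: cell (3,5) has L1 = 1, L2 = 1, and cell (4,0) has L1 = 1, L2 = 1.
A repeated pair means some other pair never occurs (only 35 distinct pairs out of 49), so the squares are not orthogonal.
Conclusion: NO.

NO


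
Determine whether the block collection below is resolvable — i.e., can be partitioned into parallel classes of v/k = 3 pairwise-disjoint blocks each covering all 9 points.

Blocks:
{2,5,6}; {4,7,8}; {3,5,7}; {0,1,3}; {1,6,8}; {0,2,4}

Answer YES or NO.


v = 9, block size k = 3, number of blocks = 6.
For resolvability, blocks must partition into parallel classes of size v/k = 3.
Total blocks must therefore be a multiple of 3: 6 = 3·2 + 0 ⇒ divisible ✓.
Greedy packing gives 2 candidate class(es). Each should be a full parallel class (size 3, covers all 9 points).
  Class 1 (3 blocks): {2,5,6}; {4,7,8}; {0,1,3}. Points covered: [0, 1, 2, 3, 4, 5, 6, 7, 8].
  Class 2 (3 blocks): {3,5,7}; {1,6,8}; {0,2,4}. Points covered: [0, 1, 2, 3, 4, 5, 6, 7, 8].
All classes full (size 3)? YES. All classes cover every point? YES.
Resolvable? YES.

YES


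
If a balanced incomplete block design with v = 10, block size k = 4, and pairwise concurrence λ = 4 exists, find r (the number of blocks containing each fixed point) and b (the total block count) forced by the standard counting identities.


Any 2-(v, k, λ) BIBD satisfies two necessary conditions:
  (i)  Each point sits in r blocks, and counting incidences through any fixed point gives r(k − 1) = λ(v − 1), so r = λ(v − 1)/(k − 1).
  (ii) Total incidences bk = vr, so b = vr/k.
Step 1: r = λ(v − 1)/(k − 1) = 4·(10 − 1)/(4 − 1) = 4·9/3 = 36/3 = 12.
Step 2: b = vr/k = 10·12/4 = 120/4 = 30.
Check integrality: r = 12 ∈ Z ✓, b = 30 ∈ Z ✓.
(These identities are necessary conditions: they determine r and b for any design with these parameters, but do not by themselves prove that one exists.)

r = 12, b = 30.


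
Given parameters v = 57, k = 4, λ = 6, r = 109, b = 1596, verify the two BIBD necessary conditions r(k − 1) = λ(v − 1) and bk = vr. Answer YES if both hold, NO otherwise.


Condition (i): r(k − 1) = 109·3 = 327; λ(v − 1) = 6·56 = 336. Match? NO.
Condition (ii): bk = 1596·4 = 6384; vr = 57·109 = 6213. Match? NO.
Both conditions hold? NO.

NO


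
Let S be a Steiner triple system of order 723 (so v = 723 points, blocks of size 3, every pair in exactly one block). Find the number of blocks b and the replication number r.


An STS(v) is a 2-(v, 3, 1) BIBD: block size k = 3, λ = 1.
Replication: r(k − 1) = λ(v − 1) ⇒ r·2 = 723 − 1 = 722 ⇒ r = 361.
Block count: bk = vr ⇒ b·3 = 723·361 = 261003 ⇒ b = 87001.
(Check via b = v(v − 1)/6 = 723·722/6 = 522006/6 = 87001.)

r = 361, b = 87001.


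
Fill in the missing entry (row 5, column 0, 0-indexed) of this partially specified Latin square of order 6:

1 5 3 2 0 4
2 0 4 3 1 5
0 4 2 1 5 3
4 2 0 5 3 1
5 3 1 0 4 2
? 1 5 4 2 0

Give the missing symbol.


Row 5 contains symbols [0, 1, 2, 4, 5] — missing [3].
Column 0 contains symbols [0, 1, 2, 4, 5] — missing [3].
The missing symbol must appear in both missing sets; intersection = [3].
Therefore the hidden value is 3.

Missing value = 3.


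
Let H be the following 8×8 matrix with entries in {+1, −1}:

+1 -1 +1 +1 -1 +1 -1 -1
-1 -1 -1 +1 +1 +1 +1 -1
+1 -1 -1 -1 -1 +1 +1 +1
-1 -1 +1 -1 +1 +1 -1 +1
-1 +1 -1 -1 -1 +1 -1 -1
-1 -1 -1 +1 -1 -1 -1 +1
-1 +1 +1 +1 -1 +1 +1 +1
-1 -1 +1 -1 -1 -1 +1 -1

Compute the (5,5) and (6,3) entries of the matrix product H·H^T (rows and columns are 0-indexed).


Row 3 of H: [-1, -1, 1, -1, 1, 1, -1, 1].
Row 5 of H: [-1, -1, -1, 1, -1, -1, -1, 1].
Row 6 of H: [-1, 1, 1, 1, -1, 1, 1, 1].
(H·H^T)[5][5] = Σ_j H[5][j]·H[5][j] = (-1)² + (-1)² + (-1)² + (1)² + (-1)² + (-1)² + (-1)² + (1)² = 1 + 1 + 1 + 1 + 1 + 1 + 1 + 1 = 8.
(H·H^T)[6][3] = Σ_j H[6][j]·H[3][j] = (-1)·(-1) + (1)·(-1) + (1)·(1) + (1)·(-1) + (-1)·(1) + (1)·(1) + (1)·(-1) + (1)·(1) = 1 + -1 + 1 + -1 + -1 + 1 + -1 + 1 = 0.
So rows 6 and 3 are orthogonal; the diagonal entry equals n = 8.

(5,5) entry = 8; (6,3) entry = 0.


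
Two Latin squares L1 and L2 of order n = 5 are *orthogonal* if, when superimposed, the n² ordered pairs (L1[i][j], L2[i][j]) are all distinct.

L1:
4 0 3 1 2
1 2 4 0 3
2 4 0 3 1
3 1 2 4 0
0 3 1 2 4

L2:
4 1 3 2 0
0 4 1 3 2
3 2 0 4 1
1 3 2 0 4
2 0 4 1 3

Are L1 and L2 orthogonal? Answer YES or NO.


Form the n² = 25 superimposed pairs (L1[i][j], L2[i][j]), row by row (rows and columns indexed from 0):
row 0: (4,4) (0,1) (3,3) (1,2) (2,0)
row 1: (1,0) (2,4) (4,1) (0,3) (3,2)
row 2: (2,3) (4,2) (0,0) (3,4) (1,1)
row 3: (3,1) (1,3) (2,2) (4,0) (0,4)
row 4: (0,2) (3,0) (1,4) (2,1) (4,3)
Orthogonality requires all 25 pairs distinct.
Check by first coordinate: for each symbol s of L1, list the L2 entries in the n cells where L1 = s; they must all differ.
  L1 = 0: L2 entries (in reading order) 1, 3, 0, 4, 2 — all 5 distinct ✓
  L1 = 1: L2 entries (in reading order) 2, 0, 1, 3, 4 — all 5 distinct ✓
  L1 = 2: L2 entries (in reading order) 0, 4, 3, 2, 1 — all 5 distinct ✓
  L1 = 3: L2 entries (in reading order) 3, 2, 4, 1, 0 — all 5 distinct ✓
  L1 = 4: L2 entries (in reading order) 4, 1, 2, 0, 3 — all 5 distinct ✓
Every symbol of L1 meets every symbol of L2 exactly once, so all 25 pairs are distinct (25 of 25).
Conclusion: YES.

YES


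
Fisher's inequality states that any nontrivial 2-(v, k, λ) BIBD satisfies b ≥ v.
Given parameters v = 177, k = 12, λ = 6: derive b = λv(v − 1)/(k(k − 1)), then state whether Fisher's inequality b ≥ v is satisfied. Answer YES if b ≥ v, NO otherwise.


r = λ(v − 1)/(k − 1) = 6·176/11 = 96.
b = vr/k = 177·96/12 = 1416.
Fisher's inequality: b ≥ v ⇔ 1416 ≥ 177? YES.

YES


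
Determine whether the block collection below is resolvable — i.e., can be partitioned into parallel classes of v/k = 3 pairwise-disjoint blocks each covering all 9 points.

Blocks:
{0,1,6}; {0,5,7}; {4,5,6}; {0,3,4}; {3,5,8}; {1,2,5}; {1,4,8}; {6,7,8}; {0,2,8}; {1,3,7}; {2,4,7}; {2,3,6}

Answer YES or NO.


v = 9, block size k = 3, number of blocks = 12.
For resolvability, blocks must partition into parallel classes of size v/k = 3.
Total blocks must therefore be a multiple of 3: 12 = 3·4 + 0 ⇒ divisible ✓.
Greedy packing gives 4 candidate class(es). Each should be a full parallel class (size 3, covers all 9 points).
  Class 1 (3 blocks): {0,1,6}; {3,5,8}; {2,4,7}. Points covered: [0, 1, 2, 3, 4, 5, 6, 7, 8].
  Class 2 (3 blocks): {0,5,7}; {1,4,8}; {2,3,6}. Points covered: [0, 1, 2, 3, 4, 5, 6, 7, 8].
  Class 3 (3 blocks): {4,5,6}; {0,2,8}; {1,3,7}. Points covered: [0, 1, 2, 3, 4, 5, 6, 7, 8].
  Class 4 (3 blocks): {0,3,4}; {1,2,5}; {6,7,8}. Points covered: [0, 1, 2, 3, 4, 5, 6, 7, 8].
All classes full (size 3)? YES. All classes cover every point? YES.
Resolvable? YES.

YES


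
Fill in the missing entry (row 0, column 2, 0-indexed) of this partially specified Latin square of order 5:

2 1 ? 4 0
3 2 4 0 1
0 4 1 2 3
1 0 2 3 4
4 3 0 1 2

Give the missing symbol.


Row 0 contains symbols [0, 1, 2, 4] — missing [3].
Column 2 contains symbols [0, 1, 2, 4] — missing [3].
The missing symbol must appear in both missing sets; intersection = [3].
Therefore the hidden value is 3.

Missing value = 3.


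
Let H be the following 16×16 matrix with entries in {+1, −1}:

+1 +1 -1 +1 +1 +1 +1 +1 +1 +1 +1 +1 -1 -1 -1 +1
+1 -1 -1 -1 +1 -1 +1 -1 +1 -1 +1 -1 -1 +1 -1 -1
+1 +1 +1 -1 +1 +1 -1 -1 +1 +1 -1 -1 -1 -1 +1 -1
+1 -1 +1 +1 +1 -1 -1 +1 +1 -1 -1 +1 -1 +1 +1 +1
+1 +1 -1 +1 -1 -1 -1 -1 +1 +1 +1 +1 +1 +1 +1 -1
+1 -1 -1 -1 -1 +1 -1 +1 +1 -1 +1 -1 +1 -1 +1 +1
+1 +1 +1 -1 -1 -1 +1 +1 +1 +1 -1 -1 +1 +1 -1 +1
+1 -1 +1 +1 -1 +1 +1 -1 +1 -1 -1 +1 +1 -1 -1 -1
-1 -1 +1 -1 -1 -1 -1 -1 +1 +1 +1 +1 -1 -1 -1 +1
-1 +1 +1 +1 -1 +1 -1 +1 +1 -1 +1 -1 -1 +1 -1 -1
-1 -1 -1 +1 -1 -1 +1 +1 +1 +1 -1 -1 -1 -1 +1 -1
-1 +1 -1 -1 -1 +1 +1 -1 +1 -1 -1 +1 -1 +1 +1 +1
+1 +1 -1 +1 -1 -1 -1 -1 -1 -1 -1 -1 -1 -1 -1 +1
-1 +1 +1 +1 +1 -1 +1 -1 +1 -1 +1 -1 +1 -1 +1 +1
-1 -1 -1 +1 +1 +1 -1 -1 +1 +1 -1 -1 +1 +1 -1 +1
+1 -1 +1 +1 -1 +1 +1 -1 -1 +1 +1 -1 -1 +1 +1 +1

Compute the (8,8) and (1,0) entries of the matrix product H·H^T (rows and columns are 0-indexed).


Row 0 of H: [1, 1, -1, 1, 1, 1, 1, 1, 1, 1, 1, 1, -1, -1, -1, 1].
Row 1 of H: [1, -1, -1, -1, 1, -1, 1, -1, 1, -1, 1, -1, -1, 1, -1, -1].
Row 8 of H: [-1, -1, 1, -1, -1, -1, -1, -1, 1, 1, 1, 1, -1, -1, -1, 1].
(H·H^T)[8][8] = Σ_j H[8][j]·H[8][j] = (-1)² + (-1)² + (1)² + (-1)² + (-1)² + (-1)² + (-1)² + (-1)² + (1)² + (1)² + (1)² + (1)² + (-1)² + (-1)² + (-1)² + (1)² = 1 + 1 + 1 + 1 + 1 + 1 + 1 + 1 + 1 + 1 + 1 + 1 + 1 + 1 + 1 + 1 = 16.
(H·H^T)[1][0] = Σ_j H[1][j]·H[0][j] = (1)·(1) + (-1)·(1) + (-1)·(-1) + (-1)·(1) + (1)·(1) + (-1)·(1) + (1)·(1) + (-1)·(1) + (1)·(1) + (-1)·(1) + (1)·(1) + (-1)·(1) + (-1)·(-1) + (1)·(-1) + (-1)·(-1) + (-1)·(1) = 1 + -1 + 1 + -1 + 1 + -1 + 1 + -1 + 1 + -1 + 1 + -1 + 1 + -1 + 1 + -1 = 0.
So rows 1 and 0 are orthogonal; the diagonal entry equals n = 16.

(8,8) entry = 16; (1,0) entry = 0.


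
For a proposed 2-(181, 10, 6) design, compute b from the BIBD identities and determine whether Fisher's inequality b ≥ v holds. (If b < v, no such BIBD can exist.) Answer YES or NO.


b = λv(v − 1)/(k(k − 1)) = 6·181·180/(10·9) = 195480/90 = 2172.
Compare with v = 181: b ≥ v, so Fisher's inequality holds.

YES


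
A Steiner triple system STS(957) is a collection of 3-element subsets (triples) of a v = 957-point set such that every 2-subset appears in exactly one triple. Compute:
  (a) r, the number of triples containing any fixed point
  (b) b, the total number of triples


An STS(v) is a 2-(v, 3, 1) BIBD: block size k = 3, λ = 1.
Replication: r(k − 1) = λ(v − 1) ⇒ r·2 = 957 − 1 = 956 ⇒ r = 478.
Block count: bk = vr ⇒ b·3 = 957·478 = 457446 ⇒ b = 152482.

r = 478, b = 152482.


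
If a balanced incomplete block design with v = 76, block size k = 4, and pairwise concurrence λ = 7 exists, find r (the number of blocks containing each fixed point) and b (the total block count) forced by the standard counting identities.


Any 2-(v, k, λ) BIBD satisfies two necessary conditions:
  (i)  Each point sits in r blocks, and counting incidences through any fixed point gives r(k − 1) = λ(v − 1), so r = λ(v − 1)/(k − 1).
  (ii) Total incidences bk = vr, so b = vr/k.
Step 1: r = λ(v − 1)/(k − 1) = 7·(76 − 1)/(4 − 1) = 7·75/3 = 525/3 = 175.
Step 2: b = vr/k = 76·175/4 = 13300/4 = 3325.
Check integrality: r = 175 ∈ Z ✓, b = 3325 ∈ Z ✓.
(These identities are necessary conditions: they determine r and b for any design with these parameters, but do not by themselves prove that one exists.)

r = 175, b = 3325.


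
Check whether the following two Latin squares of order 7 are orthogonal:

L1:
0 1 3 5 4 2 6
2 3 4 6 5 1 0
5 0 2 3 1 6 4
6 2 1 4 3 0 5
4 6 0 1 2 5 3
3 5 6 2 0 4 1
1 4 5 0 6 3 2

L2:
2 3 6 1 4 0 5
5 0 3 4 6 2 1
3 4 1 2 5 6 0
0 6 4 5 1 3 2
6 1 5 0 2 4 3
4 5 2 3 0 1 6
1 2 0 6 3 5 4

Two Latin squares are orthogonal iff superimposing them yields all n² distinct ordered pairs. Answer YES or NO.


Form the n² = 49 superimposed pairs (L1[i][j], L2[i][j]), row by row (rows and columns indexed from 0):
row 0: (0,2) (1,3) (3,6) (5,1) (4,4) (2,0) (6,5)
row 1: (2,5) (3,0) (4,3) (6,4) (5,6) (1,2) (0,1)
row 2: (5,3) (0,4) (2,1) (3,2) (1,5) (6,6) (4,0)
row 3: (6,0) (2,6) (1,4) (4,5) (3,1) (0,3) (5,2)
row 4: (4,6) (6,1) (0,5) (1,0) (2,2) (5,4) (3,3)
row 5: (3,4) (5,5) (6,2) (2,3) (0,0) (4,1) (1,6)
row 6: (1,1) (4,2) (5,0) (0,6) (6,3) (3,5) (2,4)
Orthogonality requires all 49 pairs distinct.
Check by first coordinate: for each symbol s of L1, list the L2 entries in the n cells where L1 = s; they must all differ.
  L1 = 0: L2 entries (in reading order) 2, 1, 4, 3, 5, 0, 6 — all 7 distinct ✓
  L1 = 1: L2 entries (in reading order) 3, 2, 5, 4, 0, 6, 1 — all 7 distinct ✓
  L1 = 2: L2 entries (in reading order) 0, 5, 1, 6, 2, 3, 4 — all 7 distinct ✓
  L1 = 3: L2 entries (in reading order) 6, 0, 2, 1, 3, 4, 5 — all 7 distinct ✓
  L1 = 4: L2 entries (in reading order) 4, 3, 0, 5, 6, 1, 2 — all 7 distinct ✓
  L1 = 5: L2 entries (in reading order) 1, 6, 3, 2, 4, 5, 0 — all 7 distinct ✓
  L1 = 6: L2 entries (in reading order) 5, 4, 6, 0, 1, 2, 3 — all 7 distinct ✓
Every symbol of L1 meets every symbol of L2 exactly once, so all 49 pairs are distinct (49 of 49).
Conclusion: YES.

YES


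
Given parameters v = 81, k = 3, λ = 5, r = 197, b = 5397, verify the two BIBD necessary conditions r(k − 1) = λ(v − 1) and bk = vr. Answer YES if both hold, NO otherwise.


Condition (i): r(k − 1) = 197·2 = 394; λ(v − 1) = 5·80 = 400. Match? NO.
Condition (ii): bk = 5397·3 = 16191; vr = 81·197 = 15957. Match? NO.
Both conditions hold? NO.

NO


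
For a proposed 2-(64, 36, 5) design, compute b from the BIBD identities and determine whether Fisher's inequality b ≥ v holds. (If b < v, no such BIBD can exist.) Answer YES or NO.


b = λv(v − 1)/(k(k − 1)) = 5·64·63/(36·35) = 20160/1260 = 16.
Compare with v = 64: b < v, so Fisher's inequality fails.

NO


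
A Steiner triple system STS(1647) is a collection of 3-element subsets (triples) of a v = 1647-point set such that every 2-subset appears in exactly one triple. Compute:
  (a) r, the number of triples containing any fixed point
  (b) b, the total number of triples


An STS(v) is a 2-(v, 3, 1) BIBD: block size k = 3, λ = 1.
Replication: r(k − 1) = λ(v − 1) ⇒ r·2 = 1647 − 1 = 1646 ⇒ r = 823.
Block count: b = v(v − 1)/6 = 1647·1646/6 = 2710962/6 = 451827.
(Check via bk = vr: 451827·3 = 1355481 = 1647·823 = 1355481 ✓.)

r = 823, b = 451827.


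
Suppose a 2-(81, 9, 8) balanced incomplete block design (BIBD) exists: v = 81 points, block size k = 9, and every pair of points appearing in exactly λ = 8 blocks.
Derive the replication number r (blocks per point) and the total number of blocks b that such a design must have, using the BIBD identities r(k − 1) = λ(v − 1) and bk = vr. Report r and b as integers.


Any 2-(v, k, λ) BIBD satisfies two necessary conditions:
  (i)  Each point sits in r blocks, and counting incidences through any fixed point gives r(k − 1) = λ(v − 1), so r = λ(v − 1)/(k − 1).
  (ii) Total incidences bk = vr, so b = vr/k.
Step 1: r = λ(v − 1)/(k − 1) = 8·(81 − 1)/(9 − 1) = 8·80/8 = 640/8 = 80.
Step 2: b = vr/k = 81·80/9 = 6480/9 = 720.
Check integrality: r = 80 ∈ Z ✓, b = 720 ∈ Z ✓.
(These identities are necessary conditions: they determine r and b for any design with these parameters, but do not by themselves prove that one exists.)

r = 80, b = 720.


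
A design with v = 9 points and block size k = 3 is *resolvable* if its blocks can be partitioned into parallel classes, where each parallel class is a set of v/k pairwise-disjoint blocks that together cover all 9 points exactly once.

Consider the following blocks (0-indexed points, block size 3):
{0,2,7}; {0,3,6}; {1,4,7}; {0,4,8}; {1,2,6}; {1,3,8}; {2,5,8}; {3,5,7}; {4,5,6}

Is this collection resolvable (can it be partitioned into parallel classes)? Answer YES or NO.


v = 9, block size k = 3, number of blocks = 9.
For resolvability, blocks must partition into parallel classes of size v/k = 3.
Total blocks must therefore be a multiple of 3: 9 = 3·3 + 0 ⇒ divisible ✓.
Greedy packing gives 3 candidate class(es). Each should be a full parallel class (size 3, covers all 9 points).
  Class 1 (3 blocks): {0,2,7}; {1,3,8}; {4,5,6}. Points covered: [0, 1, 2, 3, 4, 5, 6, 7, 8].
  Class 2 (3 blocks): {0,3,6}; {1,4,7}; {2,5,8}. Points covered: [0, 1, 2, 3, 4, 5, 6, 7, 8].
  Class 3 (3 blocks): {0,4,8}; {1,2,6}; {3,5,7}. Points covered: [0, 1, 2, 3, 4, 5, 6, 7, 8].
All classes full (size 3)? YES. All classes cover every point? YES.
Resolvable? YES.

YES


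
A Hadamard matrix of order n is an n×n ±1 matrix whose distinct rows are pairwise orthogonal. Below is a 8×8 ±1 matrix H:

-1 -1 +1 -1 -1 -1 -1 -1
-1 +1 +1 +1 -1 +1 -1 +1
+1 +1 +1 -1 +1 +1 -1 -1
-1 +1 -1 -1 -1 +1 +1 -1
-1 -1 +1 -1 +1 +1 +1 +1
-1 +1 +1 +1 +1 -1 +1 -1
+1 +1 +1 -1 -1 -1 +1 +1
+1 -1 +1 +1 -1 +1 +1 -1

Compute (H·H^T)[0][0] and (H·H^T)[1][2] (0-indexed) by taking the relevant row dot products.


Row 0 of H: [-1, -1, 1, -1, -1, -1, -1, -1].
Row 1 of H: [-1, 1, 1, 1, -1, 1, -1, 1].
Row 2 of H: [1, 1, 1, -1, 1, 1, -1, -1].
(H·H^T)[0][0] = Σ_j H[0][j]·H[0][j] = (-1)² + (-1)² + (1)² + (-1)² + (-1)² + (-1)² + (-1)² + (-1)² = 1 + 1 + 1 + 1 + 1 + 1 + 1 + 1 = 8.
(H·H^T)[1][2] = Σ_j H[1][j]·H[2][j] = (-1)·(1) + (1)·(1) + (1)·(1) + (1)·(-1) + (-1)·(1) + (1)·(1) + (-1)·(-1) + (1)·(-1) = -1 + 1 + 1 + -1 + -1 + 1 + 1 + -1 = 0.
So rows 1 and 2 are orthogonal; the diagonal entry equals n = 8.

(0,0) entry = 8; (1,2) entry = 0.


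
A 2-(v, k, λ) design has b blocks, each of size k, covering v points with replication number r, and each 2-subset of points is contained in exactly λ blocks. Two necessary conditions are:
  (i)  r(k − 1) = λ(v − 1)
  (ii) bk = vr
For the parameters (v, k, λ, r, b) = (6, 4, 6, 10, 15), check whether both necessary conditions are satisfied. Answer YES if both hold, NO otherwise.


Condition (i): r(k − 1) = 10·3 = 30; λ(v − 1) = 6·5 = 30. Match? YES.
Condition (ii): bk = 15·4 = 60; vr = 6·10 = 60. Match? YES.
Both conditions hold? YES.

YES


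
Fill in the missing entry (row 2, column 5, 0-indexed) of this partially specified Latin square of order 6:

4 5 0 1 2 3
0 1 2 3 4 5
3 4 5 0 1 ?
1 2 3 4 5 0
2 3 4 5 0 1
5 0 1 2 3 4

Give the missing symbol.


Row 2 contains symbols [0, 1, 3, 4, 5] — missing [2].
Column 5 contains symbols [0, 1, 3, 4, 5] — missing [2].
The missing symbol must appear in both missing sets; intersection = [2].
Therefore the hidden value is 2.

Missing value = 2.


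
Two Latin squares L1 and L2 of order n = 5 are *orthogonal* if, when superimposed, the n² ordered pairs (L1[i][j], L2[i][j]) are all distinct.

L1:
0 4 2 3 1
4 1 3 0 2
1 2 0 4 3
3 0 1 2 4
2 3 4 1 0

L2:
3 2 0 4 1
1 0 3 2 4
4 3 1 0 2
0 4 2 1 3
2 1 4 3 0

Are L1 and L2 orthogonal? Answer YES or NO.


Form the n² = 25 superimposed pairs (L1[i][j], L2[i][j]), row by row (rows and columns indexed from 0):
row 0: (0,3) (4,2) (2,0) (3,4) (1,1)
row 1: (4,1) (1,0) (3,3) (0,2) (2,4)
row 2: (1,4) (2,3) (0,1) (4,0) (3,2)
row 3: (3,0) (0,4) (1,2) (2,1) (4,3)
row 4: (2,2) (3,1) (4,4) (1,3) (0,0)
Orthogonality requires all 25 pairs distinct.
Check by first coordinate: for each symbol s of L1, list the L2 entries in the n cells where L1 = s; they must all differ.
  L1 = 0: L2 entries (in reading order) 3, 2, 1, 4, 0 — all 5 distinct ✓
  L1 = 1: L2 entries (in reading order) 1, 0, 4, 2, 3 — all 5 distinct ✓
  L1 = 2: L2 entries (in reading order) 0, 4, 3, 1, 2 — all 5 distinct ✓
  L1 = 3: L2 entries (in reading order) 4, 3, 2, 0, 1 — all 5 distinct ✓
  L1 = 4: L2 entries (in reading order) 2, 1, 0, 3, 4 — all 5 distinct ✓
Every symbol of L1 meets every symbol of L2 exactly once, so all 25 pairs are distinct (25 of 25).
Conclusion: YES.

YES


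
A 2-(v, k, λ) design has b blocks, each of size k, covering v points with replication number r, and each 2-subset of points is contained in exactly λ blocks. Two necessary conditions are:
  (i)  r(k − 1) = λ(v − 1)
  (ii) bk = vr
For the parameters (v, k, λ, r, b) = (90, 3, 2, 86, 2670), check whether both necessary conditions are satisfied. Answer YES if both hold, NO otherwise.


Condition (i): r(k − 1) = 86·2 = 172; λ(v − 1) = 2·89 = 178. Match? NO.
Condition (ii): bk = 2670·3 = 8010; vr = 90·86 = 7740. Match? NO.
Both conditions hold? NO.

NO


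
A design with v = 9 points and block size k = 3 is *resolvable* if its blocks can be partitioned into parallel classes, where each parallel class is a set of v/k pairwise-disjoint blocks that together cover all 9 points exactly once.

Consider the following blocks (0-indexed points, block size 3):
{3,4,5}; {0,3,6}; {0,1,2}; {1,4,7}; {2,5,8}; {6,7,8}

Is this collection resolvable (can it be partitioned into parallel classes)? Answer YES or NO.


v = 9, block size k = 3, number of blocks = 6.
For resolvability, blocks must partition into parallel classes of size v/k = 3.
Total blocks must therefore be a multiple of 3: 6 = 3·2 + 0 ⇒ divisible ✓.
Greedy packing gives 2 candidate class(es). Each should be a full parallel class (size 3, covers all 9 points).
  Class 1 (3 blocks): {3,4,5}; {0,1,2}; {6,7,8}. Points covered: [0, 1, 2, 3, 4, 5, 6, 7, 8].
  Class 2 (3 blocks): {0,3,6}; {1,4,7}; {2,5,8}. Points covered: [0, 1, 2, 3, 4, 5, 6, 7, 8].
All classes full (size 3)? YES. All classes cover every point? YES.
Resolvable? YES.

YES


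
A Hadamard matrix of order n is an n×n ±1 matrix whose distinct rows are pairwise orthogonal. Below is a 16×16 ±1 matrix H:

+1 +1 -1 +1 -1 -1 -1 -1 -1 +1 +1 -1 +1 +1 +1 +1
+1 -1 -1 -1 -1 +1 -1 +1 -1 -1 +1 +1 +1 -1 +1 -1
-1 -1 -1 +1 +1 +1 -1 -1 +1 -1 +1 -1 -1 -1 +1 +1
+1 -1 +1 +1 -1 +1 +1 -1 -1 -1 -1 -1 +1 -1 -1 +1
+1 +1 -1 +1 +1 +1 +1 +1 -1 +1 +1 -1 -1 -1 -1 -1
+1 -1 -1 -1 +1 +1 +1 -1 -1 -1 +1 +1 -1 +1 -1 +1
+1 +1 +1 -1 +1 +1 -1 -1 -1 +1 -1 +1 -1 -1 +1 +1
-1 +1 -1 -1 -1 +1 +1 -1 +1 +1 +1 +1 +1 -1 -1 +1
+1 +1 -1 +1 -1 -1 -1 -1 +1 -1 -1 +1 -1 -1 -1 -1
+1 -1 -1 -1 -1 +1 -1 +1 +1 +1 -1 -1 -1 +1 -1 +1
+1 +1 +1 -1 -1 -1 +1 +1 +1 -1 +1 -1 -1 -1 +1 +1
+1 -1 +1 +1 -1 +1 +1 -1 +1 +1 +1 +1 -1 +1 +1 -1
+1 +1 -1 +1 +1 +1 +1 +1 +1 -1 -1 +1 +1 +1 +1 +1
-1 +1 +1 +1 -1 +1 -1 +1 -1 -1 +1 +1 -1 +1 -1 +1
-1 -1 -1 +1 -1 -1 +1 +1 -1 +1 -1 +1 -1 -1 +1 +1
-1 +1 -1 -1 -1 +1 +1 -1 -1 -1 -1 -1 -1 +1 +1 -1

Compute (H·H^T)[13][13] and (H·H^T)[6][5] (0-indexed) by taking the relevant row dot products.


Row 5 of H: [1, -1, -1, -1, 1, 1, 1, -1, -1, -1, 1, 1, -1, 1, -1, 1].
Row 6 of H: [1, 1, 1, -1, 1, 1, -1, -1, -1, 1, -1, 1, -1, -1, 1, 1].
Row 13 of H: [-1, 1, 1, 1, -1, 1, -1, 1, -1, -1, 1, 1, -1, 1, -1, 1].
(H·H^T)[13][13] = Σ_j H[13][j]·H[13][j] = (-1)² + (1)² + (1)² + (1)² + (-1)² + (1)² + (-1)² + (1)² + (-1)² + (-1)² + (1)² + (1)² + (-1)² + (1)² + (-1)² + (1)² = 1 + 1 + 1 + 1 + 1 + 1 + 1 + 1 + 1 + 1 + 1 + 1 + 1 + 1 + 1 + 1 = 16.
(H·H^T)[6][5] = Σ_j H[6][j]·H[5][j] = (1)·(1) + (1)·(-1) + (1)·(-1) + (-1)·(-1) + (1)·(1) + (1)·(1) + (-1)·(1) + (-1)·(-1) + (-1)·(-1) + (1)·(-1) + (-1)·(1) + (1)·(1) + (-1)·(-1) + (-1)·(1) + (1)·(-1) + (1)·(1) = 1 + -1 + -1 + 1 + 1 + 1 + -1 + 1 + 1 + -1 + -1 + 1 + 1 + -1 + -1 + 1 = 2.
Rows 6 and 5 are not orthogonal (dot product = 2 ≠ 0), so H is not a Hadamard matrix.

(13,13) entry = 16; (6,5) entry = 2.


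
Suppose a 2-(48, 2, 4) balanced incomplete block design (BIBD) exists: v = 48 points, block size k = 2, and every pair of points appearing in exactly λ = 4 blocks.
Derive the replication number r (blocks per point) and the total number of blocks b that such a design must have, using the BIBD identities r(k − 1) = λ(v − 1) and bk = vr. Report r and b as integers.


Any 2-(v, k, λ) BIBD satisfies two necessary conditions:
  (i)  Each point sits in r blocks, and counting incidences through any fixed point gives r(k − 1) = λ(v − 1), so r = λ(v − 1)/(k − 1).
  (ii) Total incidences bk = vr, so b = vr/k.
Step 1: r = λ(v − 1)/(k − 1) = 4·(48 − 1)/(2 − 1) = 4·47/1 = 188/1 = 188.
Step 2: b = vr/k = 48·188/2 = 9024/2 = 4512.
Check integrality: r = 188 ∈ Z ✓, b = 4512 ∈ Z ✓.
(These identities are necessary conditions: they determine r and b for any design with these parameters, but do not by themselves prove that one exists.)

r = 188, b = 4512.


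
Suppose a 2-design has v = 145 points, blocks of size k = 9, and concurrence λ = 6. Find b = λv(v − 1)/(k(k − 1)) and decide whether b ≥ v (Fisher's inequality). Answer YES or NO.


b = λv(v − 1)/(k(k − 1)) = 6·145·144/(9·8) = 125280/72 = 1740.
Compare with v = 145: b ≥ v, so Fisher's inequality holds.

YES


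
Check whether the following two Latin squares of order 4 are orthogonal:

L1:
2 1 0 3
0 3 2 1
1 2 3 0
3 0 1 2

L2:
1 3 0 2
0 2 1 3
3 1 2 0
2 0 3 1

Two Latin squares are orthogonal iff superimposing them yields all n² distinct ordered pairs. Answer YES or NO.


Form the n² = 16 superimposed pairs (L1[i][j], L2[i][j]), row by row (rows and columns indexed from 0):
row 0: (2,1) (1,3) (0,0) (3,2)
row 1: (0,0) (3,2) (2,1) (1,3)
row 2: (1,3) (2,1) (3,2) (0,0)
row 3: (3,2) (0,0) (1,3) (2,1)
Orthogonality requires all 16 pairs distinct.
But the pair (0,0) repeats: cell (0,2) has L1 = 0, L2 = 0, and cell (1,0) has L1 = 0, L2 = 0.
A repeated pair means some other pair never occurs (only 4 distinct pairs out of 16), so the squares are not orthogonal.
Conclusion: NO.

NO


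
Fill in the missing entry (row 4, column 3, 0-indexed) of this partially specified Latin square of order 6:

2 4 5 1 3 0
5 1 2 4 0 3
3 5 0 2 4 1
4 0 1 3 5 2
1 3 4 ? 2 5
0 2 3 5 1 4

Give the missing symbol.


Row 4 contains symbols [1, 2, 3, 4, 5] — missing [0].
Column 3 contains symbols [1, 2, 3, 4, 5] — missing [0].
The missing symbol must appear in both missing sets; intersection = [0].
Therefore the hidden value is 0.

Missing value = 0.


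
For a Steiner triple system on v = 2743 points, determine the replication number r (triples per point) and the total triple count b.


An STS(v) is a 2-(v, 3, 1) BIBD: block size k = 3, λ = 1.
Replication: r(k − 1) = λ(v − 1) ⇒ r·2 = 2743 − 1 = 2742 ⇒ r = 1371.
Block count: bk = vr ⇒ b·3 = 2743·1371 = 3760653 ⇒ b = 1253551.

r = 1371, b = 1253551.


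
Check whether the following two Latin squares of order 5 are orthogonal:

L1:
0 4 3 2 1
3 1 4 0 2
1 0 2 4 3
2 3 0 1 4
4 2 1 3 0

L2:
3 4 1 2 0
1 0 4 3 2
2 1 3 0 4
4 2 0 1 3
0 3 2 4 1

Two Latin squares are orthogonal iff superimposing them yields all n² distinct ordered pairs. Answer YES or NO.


Form the n² = 25 superimposed pairs (L1[i][j], L2[i][j]), row by row (rows and columns indexed from 0):
row 0: (0,3) (4,4) (3,1) (2,2) (1,0)
row 1: (3,1) (1,0) (4,4) (0,3) (2,2)
row 2: (1,2) (0,1) (2,3) (4,0) (3,4)
row 3: (2,4) (3,2) (0,0) (1,1) (4,3)
row 4: (4,0) (2,3) (1,2) (3,4) (0,1)
Orthogonality requires all 25 pairs distinct.
But the pair (3,1) repeats: cell (0,2) has L1 = 3, L2 = 1, and cell (1,0) has L1 = 3, L2 = 1.
A repeated pair means some other pair never occurs (only 15 distinct pairs out of 25), so the squares are not orthogonal.
Conclusion: NO.

NO


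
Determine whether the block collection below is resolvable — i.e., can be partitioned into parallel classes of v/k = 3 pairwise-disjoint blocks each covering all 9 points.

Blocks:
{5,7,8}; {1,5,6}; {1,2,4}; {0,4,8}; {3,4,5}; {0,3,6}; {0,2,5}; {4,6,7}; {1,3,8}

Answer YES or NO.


v = 9, block size k = 3, number of blocks = 9.
For resolvability, blocks must partition into parallel classes of size v/k = 3.
Total blocks must therefore be a multiple of 3: 9 = 3·3 + 0 ⇒ divisible ✓.
Consider block {1,5,6}. The only other block(s) in the collection disjoint from it are {0,4,8} — just 1 block(s). Any parallel class containing {1,5,6} would need 2 other blocks each disjoint from it, so no parallel class of size 3 can contain {1,5,6}.
Since every block must belong to some parallel class in a resolution, the collection cannot be partitioned into parallel classes.
Resolvable? NO.

NO


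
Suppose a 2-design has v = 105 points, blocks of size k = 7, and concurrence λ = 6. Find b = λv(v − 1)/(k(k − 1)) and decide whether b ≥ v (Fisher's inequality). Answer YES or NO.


b = λv(v − 1)/(k(k − 1)) = 6·105·104/(7·6) = 65520/42 = 1560.
Compare with v = 105: b ≥ v, so Fisher's inequality holds.

YES


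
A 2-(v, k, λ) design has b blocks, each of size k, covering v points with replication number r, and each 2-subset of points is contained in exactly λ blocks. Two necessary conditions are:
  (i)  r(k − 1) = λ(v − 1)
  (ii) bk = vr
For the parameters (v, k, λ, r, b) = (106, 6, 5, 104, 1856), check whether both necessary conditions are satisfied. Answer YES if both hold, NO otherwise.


Condition (i): r(k − 1) = 104·5 = 520; λ(v − 1) = 5·105 = 525. Match? NO.
Condition (ii): bk = 1856·6 = 11136; vr = 106·104 = 11024. Match? NO.
Both conditions hold? NO.

NO


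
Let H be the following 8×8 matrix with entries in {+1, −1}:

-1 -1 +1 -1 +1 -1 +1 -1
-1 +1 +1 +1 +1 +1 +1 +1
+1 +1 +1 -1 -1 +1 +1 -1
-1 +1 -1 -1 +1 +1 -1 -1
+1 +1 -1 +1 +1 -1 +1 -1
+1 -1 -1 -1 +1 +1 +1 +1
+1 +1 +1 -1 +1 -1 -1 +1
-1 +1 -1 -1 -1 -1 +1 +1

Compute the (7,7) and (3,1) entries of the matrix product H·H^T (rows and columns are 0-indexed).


Row 1 of H: [-1, 1, 1, 1, 1, 1, 1, 1].
Row 3 of H: [-1, 1, -1, -1, 1, 1, -1, -1].
Row 7 of H: [-1, 1, -1, -1, -1, -1, 1, 1].
(H·H^T)[7][7] = Σ_j H[7][j]·H[7][j] = (-1)² + (1)² + (-1)² + (-1)² + (-1)² + (-1)² + (1)² + (1)² = 1 + 1 + 1 + 1 + 1 + 1 + 1 + 1 = 8.
(H·H^T)[3][1] = Σ_j H[3][j]·H[1][j] = (-1)·(-1) + (1)·(1) + (-1)·(1) + (-1)·(1) + (1)·(1) + (1)·(1) + (-1)·(1) + (-1)·(1) = 1 + 1 + -1 + -1 + 1 + 1 + -1 + -1 = 0.
So rows 3 and 1 are orthogonal; the diagonal entry equals n = 8.

(7,7) entry = 8; (3,1) entry = 0.


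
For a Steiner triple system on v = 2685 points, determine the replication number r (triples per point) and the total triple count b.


An STS(v) is a 2-(v, 3, 1) BIBD: block size k = 3, λ = 1.
Replication: r(k − 1) = λ(v − 1) ⇒ r·2 = 2685 − 1 = 2684 ⇒ r = 1342.
Block count: bk = vr ⇒ b·3 = 2685·1342 = 3603270 ⇒ b = 1201090.
(Check via b = v(v − 1)/6 = 2685·2684/6 = 7206540/6 = 1201090.)

r = 1342, b = 1201090.


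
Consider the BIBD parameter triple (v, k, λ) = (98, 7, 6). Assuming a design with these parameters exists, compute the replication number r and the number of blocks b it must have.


Any 2-(v, k, λ) BIBD satisfies two necessary conditions:
  (i)  Each point sits in r blocks, and counting incidences through any fixed point gives r(k − 1) = λ(v − 1), so r = λ(v − 1)/(k − 1).
  (ii) Total incidences bk = vr, so b = vr/k.
Step 1: r = λ(v − 1)/(k − 1) = 6·(98 − 1)/(7 − 1) = 6·97/6 = 582/6 = 97.
Step 2: b = vr/k = 98·97/7 = 9506/7 = 1358.
Check integrality: r = 97 ∈ Z ✓, b = 1358 ∈ Z ✓.
(These identities are necessary conditions: they determine r and b for any design with these parameters, but do not by themselves prove that one exists.)

r = 97, b = 1358.


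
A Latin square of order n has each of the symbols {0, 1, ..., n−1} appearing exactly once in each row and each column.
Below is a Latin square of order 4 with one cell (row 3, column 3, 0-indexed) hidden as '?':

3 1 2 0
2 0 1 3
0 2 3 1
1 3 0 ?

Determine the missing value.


Row 3 contains symbols [0, 1, 3] — missing [2].
Column 3 contains symbols [0, 1, 3] — missing [2].
The missing symbol must appear in both missing sets; intersection = [2].
Therefore the hidden value is 2.

Missing value = 2.


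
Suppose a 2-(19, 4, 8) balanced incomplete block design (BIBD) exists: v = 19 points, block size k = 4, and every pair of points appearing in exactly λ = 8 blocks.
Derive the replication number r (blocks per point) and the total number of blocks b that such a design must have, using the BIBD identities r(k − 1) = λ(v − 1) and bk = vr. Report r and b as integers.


Any 2-(v, k, λ) BIBD satisfies two necessary conditions:
  (i)  Each point sits in r blocks, and counting incidences through any fixed point gives r(k − 1) = λ(v − 1), so r = λ(v − 1)/(k − 1).
  (ii) Total incidences bk = vr, so b = vr/k.
Step 1: r = λ(v − 1)/(k − 1) = 8·(19 − 1)/(4 − 1) = 8·18/3 = 144/3 = 48.
Step 2: b = vr/k = 19·48/4 = 912/4 = 228.
Check integrality: r = 48 ∈ Z ✓, b = 228 ∈ Z ✓.
(These identities are necessary conditions: they determine r and b for any design with these parameters, but do not by themselves prove that one exists.)

r = 48, b = 228.


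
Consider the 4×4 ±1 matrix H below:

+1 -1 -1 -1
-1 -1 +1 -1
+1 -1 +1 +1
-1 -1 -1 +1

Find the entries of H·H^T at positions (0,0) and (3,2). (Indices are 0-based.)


Row 0 of H: [1, -1, -1, -1].
Row 2 of H: [1, -1, 1, 1].
Row 3 of H: [-1, -1, -1, 1].
(H·H^T)[0][0] = Σ_j H[0][j]·H[0][j] = (1)² + (-1)² + (-1)² + (-1)² = 1 + 1 + 1 + 1 = 4.
(H·H^T)[3][2] = Σ_j H[3][j]·H[2][j] = (-1)·(1) + (-1)·(-1) + (-1)·(1) + (1)·(1) = -1 + 1 + -1 + 1 = 0.
So rows 3 and 2 are orthogonal; the diagonal entry equals n = 4.

(0,0) entry = 4; (3,2) entry = 0.


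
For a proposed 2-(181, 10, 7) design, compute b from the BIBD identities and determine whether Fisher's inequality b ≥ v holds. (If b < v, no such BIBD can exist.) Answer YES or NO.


b = λv(v − 1)/(k(k − 1)) = 7·181·180/(10·9) = 228060/90 = 2534.
Compare with v = 181: b ≥ v, so Fisher's inequality holds.

YES


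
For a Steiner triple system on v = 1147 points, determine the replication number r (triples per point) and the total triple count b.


An STS(v) is a 2-(v, 3, 1) BIBD: block size k = 3, λ = 1.
Replication: r(k − 1) = λ(v − 1) ⇒ r·2 = 1147 − 1 = 1146 ⇒ r = 573.
Block count: b = v(v − 1)/6 = 1147·1146/6 = 1314462/6 = 219077.

r = 573, b = 219077.


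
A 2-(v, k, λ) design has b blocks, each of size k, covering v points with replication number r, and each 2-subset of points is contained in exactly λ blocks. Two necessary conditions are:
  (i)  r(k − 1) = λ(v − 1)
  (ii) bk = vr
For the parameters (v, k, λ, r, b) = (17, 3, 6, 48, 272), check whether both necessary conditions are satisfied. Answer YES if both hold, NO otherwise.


Condition (i): r(k − 1) = 48·2 = 96; λ(v − 1) = 6·16 = 96. Match? YES.
Condition (ii): bk = 272·3 = 816; vr = 17·48 = 816. Match? YES.
Both conditions hold? YES.

YES


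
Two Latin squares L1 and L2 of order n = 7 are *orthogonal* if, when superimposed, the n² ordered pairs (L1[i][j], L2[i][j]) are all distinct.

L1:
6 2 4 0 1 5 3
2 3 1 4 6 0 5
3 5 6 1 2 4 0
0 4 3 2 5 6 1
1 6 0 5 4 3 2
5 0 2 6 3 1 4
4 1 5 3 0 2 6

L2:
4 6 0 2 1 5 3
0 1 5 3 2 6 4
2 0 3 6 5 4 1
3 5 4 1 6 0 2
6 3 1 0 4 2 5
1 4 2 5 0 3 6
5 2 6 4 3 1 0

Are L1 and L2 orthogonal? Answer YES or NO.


Form the n² = 49 superimposed pairs (L1[i][j], L2[i][j]), row by row (rows and columns indexed from 0):
row 0: (6,4) (2,6) (4,0) (0,2) (1,1) (5,5) (3,3)
row 1: (2,0) (3,1) (1,5) (4,3) (6,2) (0,6) (5,4)
row 2: (3,2) (5,0) (6,3) (1,6) (2,5) (4,4) (0,1)
row 3: (0,3) (4,5) (3,4) (2,1) (5,6) (6,0) (1,2)
row 4: (1,6) (6,3) (0,1) (5,0) (4,4) (3,2) (2,5)
row 5: (5,1) (0,4) (2,2) (6,5) (3,0) (1,3) (4,6)
row 6: (4,5) (1,2) (5,6) (3,4) (0,3) (2,1) (6,0)
Orthogonality requires all 49 pairs distinct.
But the pair (1,6) repeats: cell (2,3) has L1 = 1, L2 = 6, and cell (4,0) has L1 = 1, L2 = 6.
A repeated pair means some other pair never occurs (only 35 distinct pairs out of 49), so the squares are not orthogonal.
Conclusion: NO.

NO


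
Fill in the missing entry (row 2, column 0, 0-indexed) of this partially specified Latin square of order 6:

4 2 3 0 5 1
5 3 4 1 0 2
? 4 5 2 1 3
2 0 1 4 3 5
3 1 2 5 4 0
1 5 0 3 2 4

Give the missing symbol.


Row 2 contains symbols [1, 2, 3, 4, 5] — missing [0].
Column 0 contains symbols [1, 2, 3, 4, 5] — missing [0].
The missing symbol must appear in both missing sets; intersection = [0].
Therefore the hidden value is 0.

Missing value = 0.


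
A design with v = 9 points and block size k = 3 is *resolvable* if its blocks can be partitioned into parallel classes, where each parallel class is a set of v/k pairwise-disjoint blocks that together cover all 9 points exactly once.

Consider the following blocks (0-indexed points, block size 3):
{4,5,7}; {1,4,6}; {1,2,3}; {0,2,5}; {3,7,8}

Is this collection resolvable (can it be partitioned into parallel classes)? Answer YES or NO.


v = 9, block size k = 3, number of blocks = 5.
For resolvability, blocks must partition into parallel classes of size v/k = 3.
Total blocks must therefore be a multiple of 3: 5 = 3·1 + 2 ⇒ not divisible ✗.
Resolvable? NO.

NO


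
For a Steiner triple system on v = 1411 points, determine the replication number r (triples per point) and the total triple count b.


An STS(v) is a 2-(v, 3, 1) BIBD: block size k = 3, λ = 1.
Replication: r(k − 1) = λ(v − 1) ⇒ r·2 = 1411 − 1 = 1410 ⇒ r = 705.
Block count: bk = vr ⇒ b·3 = 1411·705 = 994755 ⇒ b = 331585.
(Check via b = v(v − 1)/6 = 1411·1410/6 = 1989510/6 = 331585.)

r = 705, b = 331585.


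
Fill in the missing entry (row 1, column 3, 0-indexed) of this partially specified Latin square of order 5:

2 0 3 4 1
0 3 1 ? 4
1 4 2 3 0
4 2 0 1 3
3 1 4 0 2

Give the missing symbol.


Row 1 contains symbols [0, 1, 3, 4] — missing [2].
Column 3 contains symbols [0, 1, 3, 4] — missing [2].
The missing symbol must appear in both missing sets; intersection = [2].
Therefore the hidden value is 2.

Missing value = 2.


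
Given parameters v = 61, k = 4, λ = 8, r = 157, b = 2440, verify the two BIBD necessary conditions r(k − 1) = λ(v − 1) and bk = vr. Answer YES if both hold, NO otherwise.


Condition (i): r(k − 1) = 157·3 = 471; λ(v − 1) = 8·60 = 480. Match? NO.
Condition (ii): bk = 2440·4 = 9760; vr = 61·157 = 9577. Match? NO.
Both conditions hold? NO.

NO


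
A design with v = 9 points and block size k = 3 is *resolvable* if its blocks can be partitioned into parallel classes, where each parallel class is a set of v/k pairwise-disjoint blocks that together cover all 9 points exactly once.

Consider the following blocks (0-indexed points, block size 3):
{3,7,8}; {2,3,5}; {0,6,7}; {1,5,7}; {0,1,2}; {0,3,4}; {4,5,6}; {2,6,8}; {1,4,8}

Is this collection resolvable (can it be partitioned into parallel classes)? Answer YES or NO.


v = 9, block size k = 3, number of blocks = 9.
For resolvability, blocks must partition into parallel classes of size v/k = 3.
Total blocks must therefore be a multiple of 3: 9 = 3·3 + 0 ⇒ divisible ✓.
Greedy packing gives 3 candidate class(es). Each should be a full parallel class (size 3, covers all 9 points).
  Class 1 (3 blocks): {3,7,8}; {0,1,2}; {4,5,6}. Points covered: [0, 1, 2, 3, 4, 5, 6, 7, 8].
  Class 2 (3 blocks): {2,3,5}; {0,6,7}; {1,4,8}. Points covered: [0, 1, 2, 3, 4, 5, 6, 7, 8].
  Class 3 (3 blocks): {1,5,7}; {0,3,4}; {2,6,8}. Points covered: [0, 1, 2, 3, 4, 5, 6, 7, 8].
All classes full (size 3)? YES. All classes cover every point? YES.
Resolvable? YES.

YES
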